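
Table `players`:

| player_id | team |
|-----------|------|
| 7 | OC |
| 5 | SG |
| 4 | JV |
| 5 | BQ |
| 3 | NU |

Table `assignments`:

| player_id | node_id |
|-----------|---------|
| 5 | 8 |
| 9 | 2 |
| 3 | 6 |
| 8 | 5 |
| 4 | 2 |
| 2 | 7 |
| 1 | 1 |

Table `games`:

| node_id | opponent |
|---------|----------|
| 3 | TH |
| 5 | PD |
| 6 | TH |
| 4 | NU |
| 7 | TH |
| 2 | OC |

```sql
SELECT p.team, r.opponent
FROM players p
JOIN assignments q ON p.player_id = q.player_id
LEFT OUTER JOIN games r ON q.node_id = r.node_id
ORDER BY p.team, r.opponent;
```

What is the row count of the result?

4

Evaluate left to right. First `players p INNER JOIN assignments q` on player_id: 4 row(s).
Then LEFT JOIN `games r` on node_id: each of those 4 rows is kept; rows whose q.node_id has no match in r get NULL for r's columns.
Result: 4 row(s).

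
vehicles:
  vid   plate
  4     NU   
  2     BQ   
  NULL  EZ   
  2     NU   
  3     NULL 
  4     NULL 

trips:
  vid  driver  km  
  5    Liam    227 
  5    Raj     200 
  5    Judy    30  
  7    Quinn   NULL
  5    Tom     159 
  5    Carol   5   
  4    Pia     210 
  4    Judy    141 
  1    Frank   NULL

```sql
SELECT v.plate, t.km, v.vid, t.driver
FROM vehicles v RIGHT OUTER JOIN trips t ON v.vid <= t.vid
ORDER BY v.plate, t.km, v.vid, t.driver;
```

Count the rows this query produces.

41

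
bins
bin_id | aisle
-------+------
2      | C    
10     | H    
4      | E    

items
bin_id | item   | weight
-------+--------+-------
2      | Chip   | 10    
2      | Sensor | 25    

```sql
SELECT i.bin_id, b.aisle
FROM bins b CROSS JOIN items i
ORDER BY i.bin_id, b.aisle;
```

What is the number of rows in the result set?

CROSS JOIN pairs every row of `bins` with every row of `items`: 3 × 2 = 6 rows.

6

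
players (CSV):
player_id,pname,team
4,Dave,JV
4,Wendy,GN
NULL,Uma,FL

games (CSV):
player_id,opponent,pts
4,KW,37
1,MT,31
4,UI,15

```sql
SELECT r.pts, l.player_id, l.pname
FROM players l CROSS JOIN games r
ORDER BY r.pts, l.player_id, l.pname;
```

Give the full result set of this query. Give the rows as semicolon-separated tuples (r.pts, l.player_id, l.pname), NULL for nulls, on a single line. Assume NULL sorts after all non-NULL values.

(15, 4, Dave); (15, 4, Wendy); (15, NULL, Uma); (31, 4, Dave); (31, 4, Wendy); (31, NULL, Uma); (37, 4, Dave); (37, 4, Wendy); (37, NULL, Uma)

CROSS JOIN pairs every row of `players` with every row of `games`: 3 × 3 = 9 rows.
After projecting and ordering:
r.pts | l.player_id | l.pname
15 | 4 | Dave
15 | 4 | Wendy
15 | NULL | Uma
31 | 4 | Dave
31 | 4 | Wendy
31 | NULL | Uma
37 | 4 | Dave
37 | 4 | Wendy
37 | NULL | Uma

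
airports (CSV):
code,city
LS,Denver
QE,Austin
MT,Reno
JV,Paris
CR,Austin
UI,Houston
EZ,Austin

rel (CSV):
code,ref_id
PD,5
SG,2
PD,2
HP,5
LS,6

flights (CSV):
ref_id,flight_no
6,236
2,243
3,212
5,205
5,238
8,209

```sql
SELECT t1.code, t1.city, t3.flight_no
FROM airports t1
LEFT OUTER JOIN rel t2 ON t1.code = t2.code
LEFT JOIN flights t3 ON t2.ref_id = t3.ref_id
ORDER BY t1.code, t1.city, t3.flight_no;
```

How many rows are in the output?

7

Joins associate left-to-right: airports LEFT JOIN rel on code gives 7 intermediate row(s).
Then LEFT JOIN `flights t3` on ref_id: each of those 7 rows is kept; rows whose t2.ref_id has no match in t3 get NULL for t3's columns.
Result: 7 row(s).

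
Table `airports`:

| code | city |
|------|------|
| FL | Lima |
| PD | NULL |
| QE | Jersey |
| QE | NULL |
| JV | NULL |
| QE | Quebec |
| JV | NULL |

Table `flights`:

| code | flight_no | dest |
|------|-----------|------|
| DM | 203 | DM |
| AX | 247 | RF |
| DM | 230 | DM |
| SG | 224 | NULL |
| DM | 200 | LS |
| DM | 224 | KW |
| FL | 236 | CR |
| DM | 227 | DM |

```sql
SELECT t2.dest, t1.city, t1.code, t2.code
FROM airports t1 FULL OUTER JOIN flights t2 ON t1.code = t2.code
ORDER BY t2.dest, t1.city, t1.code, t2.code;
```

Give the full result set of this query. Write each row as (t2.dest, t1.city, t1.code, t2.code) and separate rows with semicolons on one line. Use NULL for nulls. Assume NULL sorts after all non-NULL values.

FULL OUTER JOIN keeps every row from both sides; unmatched rows get NULL for the other side's columns.
Matching on t1.code = t2.code.
Matched pairs: 1; unmatched t1 rows kept: 6; unmatched t2 rows kept: 7.

(CR, Lima, FL, FL); (DM, NULL, NULL, DM); (DM, NULL, NULL, DM); (DM, NULL, NULL, DM); (KW, NULL, NULL, DM); (LS, NULL, NULL, DM); (RF, NULL, NULL, AX); (NULL, Jersey, QE, NULL); (NULL, Quebec, QE, NULL); (NULL, NULL, JV, NULL); (NULL, NULL, JV, NULL); (NULL, NULL, PD, NULL); (NULL, NULL, QE, NULL); (NULL, NULL, NULL, SG)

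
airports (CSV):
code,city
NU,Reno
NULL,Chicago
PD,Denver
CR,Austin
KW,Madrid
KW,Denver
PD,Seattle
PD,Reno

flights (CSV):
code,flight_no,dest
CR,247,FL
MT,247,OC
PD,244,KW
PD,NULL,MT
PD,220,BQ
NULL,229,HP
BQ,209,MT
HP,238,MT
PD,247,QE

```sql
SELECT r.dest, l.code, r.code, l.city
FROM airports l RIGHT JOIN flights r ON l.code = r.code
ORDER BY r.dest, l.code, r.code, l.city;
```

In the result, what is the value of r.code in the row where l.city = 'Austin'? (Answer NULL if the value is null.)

CR

RIGHT JOIN keeps every row from `flights`; unmatched rows get NULL for `airports`'s columns.
Matching on l.code = r.code. A NULL in a compared column never satisfies the condition.
Matched pairs: 13; unmatched r rows kept: 4.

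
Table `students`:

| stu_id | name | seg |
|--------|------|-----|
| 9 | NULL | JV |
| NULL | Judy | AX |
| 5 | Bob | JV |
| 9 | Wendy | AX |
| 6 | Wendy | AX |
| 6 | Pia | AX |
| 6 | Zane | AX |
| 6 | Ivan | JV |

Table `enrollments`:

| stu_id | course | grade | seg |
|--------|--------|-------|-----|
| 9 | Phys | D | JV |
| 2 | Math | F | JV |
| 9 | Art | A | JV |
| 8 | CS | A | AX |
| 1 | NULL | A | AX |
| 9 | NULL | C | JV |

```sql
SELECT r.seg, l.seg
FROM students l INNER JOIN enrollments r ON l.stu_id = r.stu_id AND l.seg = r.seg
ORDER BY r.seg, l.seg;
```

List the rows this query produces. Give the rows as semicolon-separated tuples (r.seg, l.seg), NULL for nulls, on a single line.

INNER JOIN keeps only pairs where the ON condition holds.
Matching on l.stu_id = r.stu_id AND l.seg = r.seg. A NULL in a compared column never satisfies the condition.
- l (stu_id=9, seg=JV) pairs with 3 row(s) of r.
- l (stu_id=NULL, seg=AX) has no partner → excluded.
- l (stu_id=5, seg=JV) has no partner → excluded.
- l (stu_id=9, seg=AX) has no partner → excluded.
- l (stu_id=6, seg=AX) has no partner → excluded.
- l (stu_id=6, seg=AX) has no partner → excluded.
- l (stu_id=6, seg=AX) has no partner → excluded.
- l (stu_id=6, seg=JV) has no partner → excluded.
After projecting and ordering:
r.seg | l.seg
JV | JV
JV | JV
JV | JV

(JV, JV); (JV, JV); (JV, JV)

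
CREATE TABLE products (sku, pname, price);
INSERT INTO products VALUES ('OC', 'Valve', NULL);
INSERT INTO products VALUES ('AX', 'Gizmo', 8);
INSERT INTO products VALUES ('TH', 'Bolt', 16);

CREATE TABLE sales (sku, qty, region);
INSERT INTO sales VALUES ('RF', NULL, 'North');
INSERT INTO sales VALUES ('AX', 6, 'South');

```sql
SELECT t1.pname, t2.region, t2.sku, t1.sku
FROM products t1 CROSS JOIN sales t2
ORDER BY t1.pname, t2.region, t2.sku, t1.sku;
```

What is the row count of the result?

CROSS JOIN pairs every row of `products` with every row of `sales`: 3 × 2 = 6 rows.

6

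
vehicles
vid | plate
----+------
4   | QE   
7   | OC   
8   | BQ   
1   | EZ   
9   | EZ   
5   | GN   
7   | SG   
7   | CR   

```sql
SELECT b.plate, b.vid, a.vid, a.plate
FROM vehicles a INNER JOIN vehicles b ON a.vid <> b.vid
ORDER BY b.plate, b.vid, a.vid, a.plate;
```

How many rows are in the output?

50

INNER JOIN keeps only pairs where the ON condition holds.
Matching on a.vid <> b.vid.
Matched pairs: 50.
Total: 50 rows.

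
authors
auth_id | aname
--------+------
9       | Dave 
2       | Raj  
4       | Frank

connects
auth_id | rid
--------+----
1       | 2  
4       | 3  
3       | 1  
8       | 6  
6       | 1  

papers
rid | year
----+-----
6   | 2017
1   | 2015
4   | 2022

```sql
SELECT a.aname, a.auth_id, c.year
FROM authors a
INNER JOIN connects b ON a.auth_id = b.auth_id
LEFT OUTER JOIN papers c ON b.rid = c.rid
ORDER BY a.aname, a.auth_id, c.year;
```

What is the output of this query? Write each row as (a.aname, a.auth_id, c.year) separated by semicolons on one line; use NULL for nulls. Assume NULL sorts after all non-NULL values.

Joins associate left-to-right: authors INNER JOIN connects on auth_id gives 1 intermediate row(s).
Then LEFT JOIN `papers c` on rid: each of those 1 rows is kept; rows whose b.rid has no match in c get NULL for c's columns.

(Frank, 4, NULL)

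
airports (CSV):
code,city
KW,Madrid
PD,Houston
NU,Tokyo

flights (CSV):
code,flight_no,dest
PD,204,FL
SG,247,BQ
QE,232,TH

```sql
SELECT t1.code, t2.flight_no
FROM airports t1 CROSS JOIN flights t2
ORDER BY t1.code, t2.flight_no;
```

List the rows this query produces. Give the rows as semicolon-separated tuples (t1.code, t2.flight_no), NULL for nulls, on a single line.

(KW, 204); (KW, 232); (KW, 247); (NU, 204); (NU, 232); (NU, 247); (PD, 204); (PD, 232); (PD, 247)

CROSS JOIN pairs every row of `airports` with every row of `flights`: 3 × 3 = 9 rows.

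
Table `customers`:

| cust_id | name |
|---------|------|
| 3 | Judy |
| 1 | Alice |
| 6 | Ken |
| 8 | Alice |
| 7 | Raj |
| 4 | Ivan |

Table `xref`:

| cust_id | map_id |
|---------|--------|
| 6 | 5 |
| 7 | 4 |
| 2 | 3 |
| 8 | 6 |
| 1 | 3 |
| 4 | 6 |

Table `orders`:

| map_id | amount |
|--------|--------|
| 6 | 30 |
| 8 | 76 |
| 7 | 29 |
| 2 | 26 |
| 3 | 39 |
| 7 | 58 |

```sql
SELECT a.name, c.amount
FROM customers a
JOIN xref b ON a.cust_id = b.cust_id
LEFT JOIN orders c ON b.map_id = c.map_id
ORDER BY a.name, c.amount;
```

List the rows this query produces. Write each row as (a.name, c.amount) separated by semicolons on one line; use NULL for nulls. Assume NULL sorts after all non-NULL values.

(Alice, 30); (Alice, 39); (Ivan, 30); (Ken, NULL); (Raj, NULL)

Step 1 — a INNER JOIN b on cust_id → 5 row(s).
Then LEFT JOIN `orders c` on map_id: each of those 5 rows is kept; rows whose b.map_id has no match in c get NULL for c's columns.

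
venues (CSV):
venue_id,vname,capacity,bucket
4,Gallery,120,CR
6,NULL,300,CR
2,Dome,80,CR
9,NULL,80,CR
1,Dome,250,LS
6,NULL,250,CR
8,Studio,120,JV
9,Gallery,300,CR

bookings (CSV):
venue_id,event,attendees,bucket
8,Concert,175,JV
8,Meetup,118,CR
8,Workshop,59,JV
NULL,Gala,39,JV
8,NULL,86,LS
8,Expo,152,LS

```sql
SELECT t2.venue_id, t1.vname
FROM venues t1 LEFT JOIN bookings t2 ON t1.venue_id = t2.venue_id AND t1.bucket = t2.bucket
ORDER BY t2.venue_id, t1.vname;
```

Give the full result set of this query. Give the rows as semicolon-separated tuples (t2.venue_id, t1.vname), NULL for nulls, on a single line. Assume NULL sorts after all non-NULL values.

(8, Studio); (8, Studio); (NULL, Dome); (NULL, Dome); (NULL, Gallery); (NULL, Gallery); (NULL, NULL); (NULL, NULL); (NULL, NULL)

LEFT JOIN keeps every row from `venues`; unmatched rows get NULL for `bookings`'s columns.
Matching on t1.venue_id = t2.venue_id AND t1.bucket = t2.bucket. A NULL in a compared column never satisfies the condition.
- t1[0] venue_id=4, bucket=CR → no match; kept with NULLs on the t2 side.
- t1[1] venue_id=6, bucket=CR → no match; kept with NULLs on the t2 side.
- t1[2] venue_id=2, bucket=CR → no match; kept with NULLs on the t2 side.
- t1[3] venue_id=9, bucket=CR → no match; kept with NULLs on the t2 side.
- t1[4] venue_id=1, bucket=LS → no match; kept with NULLs on the t2 side.
- t1[5] venue_id=6, bucket=CR → no match; kept with NULLs on the t2 side.
- t1[6] venue_id=8, bucket=JV → 2 match(es) in t2 → 2 row(s).
- t1[7] venue_id=9, bucket=CR → no match; kept with NULLs on the t2 side.
After projecting and ordering:
t2.venue_id | t1.vname
8 | Studio
8 | Studio
NULL | Dome
NULL | Dome
NULL | Gallery
NULL | Gallery
NULL | NULL
NULL | NULL
NULL | NULL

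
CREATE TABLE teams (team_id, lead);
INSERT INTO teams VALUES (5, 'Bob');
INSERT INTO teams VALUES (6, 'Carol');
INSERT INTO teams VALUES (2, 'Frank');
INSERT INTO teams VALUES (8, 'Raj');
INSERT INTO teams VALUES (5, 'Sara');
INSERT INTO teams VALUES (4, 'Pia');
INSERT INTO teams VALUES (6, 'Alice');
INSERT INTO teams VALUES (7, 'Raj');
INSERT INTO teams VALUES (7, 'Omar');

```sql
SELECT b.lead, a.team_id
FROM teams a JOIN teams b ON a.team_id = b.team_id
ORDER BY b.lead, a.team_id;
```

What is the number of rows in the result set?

INNER JOIN keeps only pairs where the ON condition holds.
Matching on a.team_id = b.team_id.
- a[0] team_id=5 → 2 match(es) in b → 2 row(s).
- a[1] team_id=6 → 2 match(es) in b → 2 row(s).
- a[2] team_id=2 → 1 match(es) in b → 1 row(s).
- a[3] team_id=8 → 1 match(es) in b → 1 row(s).
- a[4] team_id=5 → 2 match(es) in b → 2 row(s).
- a[5] team_id=4 → 1 match(es) in b → 1 row(s).
- a[6] team_id=6 → 2 match(es) in b → 2 row(s).
- a[7] team_id=7 → 2 match(es) in b → 2 row(s).
- a[8] team_id=7 → 2 match(es) in b → 2 row(s).
Total: 15 rows.

15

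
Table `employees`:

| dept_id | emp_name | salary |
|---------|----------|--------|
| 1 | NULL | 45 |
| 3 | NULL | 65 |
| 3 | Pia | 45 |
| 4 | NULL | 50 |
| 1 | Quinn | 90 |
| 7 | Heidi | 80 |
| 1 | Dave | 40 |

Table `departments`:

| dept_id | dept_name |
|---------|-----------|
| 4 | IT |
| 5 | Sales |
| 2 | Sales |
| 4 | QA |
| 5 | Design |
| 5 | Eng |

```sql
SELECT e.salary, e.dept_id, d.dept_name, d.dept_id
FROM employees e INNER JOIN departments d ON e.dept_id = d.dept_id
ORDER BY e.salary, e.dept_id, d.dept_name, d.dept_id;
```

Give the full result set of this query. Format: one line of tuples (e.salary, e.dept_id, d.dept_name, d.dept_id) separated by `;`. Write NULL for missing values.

(50, 4, IT, 4); (50, 4, QA, 4)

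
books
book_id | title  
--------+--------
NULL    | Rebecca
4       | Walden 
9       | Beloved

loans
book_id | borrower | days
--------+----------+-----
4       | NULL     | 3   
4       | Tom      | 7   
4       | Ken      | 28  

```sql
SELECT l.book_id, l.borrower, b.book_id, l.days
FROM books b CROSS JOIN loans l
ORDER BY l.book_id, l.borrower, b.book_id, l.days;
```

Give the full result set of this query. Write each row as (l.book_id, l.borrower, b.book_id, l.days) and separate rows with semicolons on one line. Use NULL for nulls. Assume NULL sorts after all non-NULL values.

(4, Ken, 4, 28); (4, Ken, 9, 28); (4, Ken, NULL, 28); (4, Tom, 4, 7); (4, Tom, 9, 7); (4, Tom, NULL, 7); (4, NULL, 4, 3); (4, NULL, 9, 3); (4, NULL, NULL, 3)

CROSS JOIN pairs every row of `books` with every row of `loans`: 3 × 3 = 9 rows.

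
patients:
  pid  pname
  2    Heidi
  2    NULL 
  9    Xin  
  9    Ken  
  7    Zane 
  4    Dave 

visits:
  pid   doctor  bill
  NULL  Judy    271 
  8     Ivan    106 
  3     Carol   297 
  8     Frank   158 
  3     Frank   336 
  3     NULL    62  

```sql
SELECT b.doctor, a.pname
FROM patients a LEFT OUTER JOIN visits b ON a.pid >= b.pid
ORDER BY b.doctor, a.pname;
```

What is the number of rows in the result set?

18

LEFT JOIN keeps every row from `patients`; unmatched rows get NULL for `visits`'s columns.
Matching on a.pid >= b.pid. A NULL in a compared column never satisfies the condition.
- pid=2: no b row matches, row kept with b columns NULL.
- pid=2: no b row matches, row kept with b columns NULL.
- pid=9: 5 matching b row(s), so 5 row(s) emitted.
- pid=9: 5 matching b row(s), so 5 row(s) emitted.
- pid=7: 3 matching b row(s), so 3 row(s) emitted.
- pid=4: 3 matching b row(s), so 3 row(s) emitted.
Total: 16 matched + 2 padded = 18 rows.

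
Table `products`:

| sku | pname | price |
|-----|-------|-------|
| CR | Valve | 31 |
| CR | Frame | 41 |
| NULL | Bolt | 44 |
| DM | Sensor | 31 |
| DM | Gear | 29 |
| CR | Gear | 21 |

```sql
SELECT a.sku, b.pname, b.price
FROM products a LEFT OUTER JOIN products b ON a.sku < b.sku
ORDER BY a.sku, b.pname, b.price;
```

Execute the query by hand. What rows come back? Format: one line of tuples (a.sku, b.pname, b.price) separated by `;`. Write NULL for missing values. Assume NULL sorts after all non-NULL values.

(CR, Gear, 29); (CR, Gear, 29); (CR, Gear, 29); (CR, Sensor, 31); (CR, Sensor, 31); (CR, Sensor, 31); (DM, NULL, NULL); (DM, NULL, NULL); (NULL, NULL, NULL)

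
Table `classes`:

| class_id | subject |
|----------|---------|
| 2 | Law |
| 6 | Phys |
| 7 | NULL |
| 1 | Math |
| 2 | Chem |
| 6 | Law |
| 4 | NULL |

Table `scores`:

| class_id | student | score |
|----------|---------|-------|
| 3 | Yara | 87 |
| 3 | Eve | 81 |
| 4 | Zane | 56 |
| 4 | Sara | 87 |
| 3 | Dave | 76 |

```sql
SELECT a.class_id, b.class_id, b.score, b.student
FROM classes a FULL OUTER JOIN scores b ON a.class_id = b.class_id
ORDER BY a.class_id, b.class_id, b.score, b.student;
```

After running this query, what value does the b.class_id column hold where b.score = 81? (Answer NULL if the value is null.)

3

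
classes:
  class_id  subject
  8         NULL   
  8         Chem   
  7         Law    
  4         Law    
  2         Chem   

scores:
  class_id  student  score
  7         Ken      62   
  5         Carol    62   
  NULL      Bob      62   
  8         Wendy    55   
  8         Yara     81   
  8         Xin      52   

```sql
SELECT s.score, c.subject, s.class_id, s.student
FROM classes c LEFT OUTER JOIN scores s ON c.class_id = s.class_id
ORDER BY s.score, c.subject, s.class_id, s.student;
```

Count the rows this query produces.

LEFT JOIN keeps every row from `classes`; unmatched rows get NULL for `scores`'s columns.
Matching on c.class_id = s.class_id. A NULL in a compared column never satisfies the condition.
Matched pairs: 7; unmatched c rows kept: 2.
Total: 7 matched + 2 padded = 9 rows.

9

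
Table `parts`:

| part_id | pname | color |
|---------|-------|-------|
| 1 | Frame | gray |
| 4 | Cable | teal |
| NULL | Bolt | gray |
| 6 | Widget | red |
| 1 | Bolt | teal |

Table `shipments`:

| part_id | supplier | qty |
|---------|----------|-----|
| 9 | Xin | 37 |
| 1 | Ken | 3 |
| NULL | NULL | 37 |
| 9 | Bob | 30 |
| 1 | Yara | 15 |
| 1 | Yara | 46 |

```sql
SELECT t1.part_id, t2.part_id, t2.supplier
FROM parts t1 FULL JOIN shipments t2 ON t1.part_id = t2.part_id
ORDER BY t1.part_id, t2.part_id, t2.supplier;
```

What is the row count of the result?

12

FULL OUTER JOIN keeps every row from both sides; unmatched rows get NULL for the other side's columns.
Matching on t1.part_id = t2.part_id. A NULL in a compared column never satisfies the condition.
Matched pairs: 6; unmatched t1 rows kept: 3; unmatched t2 rows kept: 3.
Total: 6 matched + 6 padded = 12 rows.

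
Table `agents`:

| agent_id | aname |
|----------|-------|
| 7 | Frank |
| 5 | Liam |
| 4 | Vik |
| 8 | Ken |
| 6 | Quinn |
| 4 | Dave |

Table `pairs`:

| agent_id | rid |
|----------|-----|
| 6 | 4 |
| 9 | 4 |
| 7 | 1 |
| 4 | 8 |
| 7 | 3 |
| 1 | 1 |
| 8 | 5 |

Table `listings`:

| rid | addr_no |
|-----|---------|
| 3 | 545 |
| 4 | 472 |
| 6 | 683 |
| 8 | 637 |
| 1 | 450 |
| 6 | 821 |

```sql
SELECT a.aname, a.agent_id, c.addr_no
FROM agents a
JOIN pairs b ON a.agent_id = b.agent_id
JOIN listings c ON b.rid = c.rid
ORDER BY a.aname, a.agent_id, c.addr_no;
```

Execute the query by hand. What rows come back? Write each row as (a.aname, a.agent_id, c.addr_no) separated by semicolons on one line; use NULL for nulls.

(Dave, 4, 637); (Frank, 7, 450); (Frank, 7, 545); (Quinn, 6, 472); (Vik, 4, 637)

Joins associate left-to-right: agents INNER JOIN pairs on agent_id gives 6 intermediate row(s).
Then INNER JOIN `listings c` on rid: keep only rows whose b.rid appears in c.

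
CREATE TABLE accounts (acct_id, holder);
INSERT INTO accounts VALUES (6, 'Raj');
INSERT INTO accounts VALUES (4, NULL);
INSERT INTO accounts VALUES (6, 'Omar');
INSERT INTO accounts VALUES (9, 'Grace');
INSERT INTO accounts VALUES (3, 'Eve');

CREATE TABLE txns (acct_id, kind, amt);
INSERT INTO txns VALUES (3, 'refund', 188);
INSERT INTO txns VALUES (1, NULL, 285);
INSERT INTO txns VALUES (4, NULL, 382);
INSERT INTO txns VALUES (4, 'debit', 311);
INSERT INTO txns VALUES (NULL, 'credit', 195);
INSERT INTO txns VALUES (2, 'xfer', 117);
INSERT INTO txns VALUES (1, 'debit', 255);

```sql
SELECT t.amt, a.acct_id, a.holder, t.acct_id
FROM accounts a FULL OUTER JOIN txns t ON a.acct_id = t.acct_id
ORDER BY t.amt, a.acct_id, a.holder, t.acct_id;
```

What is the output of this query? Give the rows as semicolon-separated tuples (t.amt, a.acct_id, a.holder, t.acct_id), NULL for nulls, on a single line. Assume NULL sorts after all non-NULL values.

(117, NULL, NULL, 2); (188, 3, Eve, 3); (195, NULL, NULL, NULL); (255, NULL, NULL, 1); (285, NULL, NULL, 1); (311, 4, NULL, 4); (382, 4, NULL, 4); (NULL, 6, Omar, NULL); (NULL, 6, Raj, NULL); (NULL, 9, Grace, NULL)

FULL OUTER JOIN keeps every row from both sides; unmatched rows get NULL for the other side's columns.
Matching on a.acct_id = t.acct_id. A NULL in a compared column never satisfies the condition.
- a row (acct_id=6): no match → kept, t columns NULL.
- a row (acct_id=4): matches 2 t row(s) → 2 output row(s).
- a row (acct_id=6): no match → kept, t columns NULL.
- a row (acct_id=9): no match → kept, t columns NULL.
- a row (acct_id=3): matches 1 t row(s) → 1 output row(s).
- plus 4 unmatched t row(s), each kept with NULL a columns.
After projecting and ordering:
t.amt | a.acct_id | a.holder | t.acct_id
117 | NULL | NULL | 2
188 | 3 | Eve | 3
195 | NULL | NULL | NULL
255 | NULL | NULL | 1
285 | NULL | NULL | 1
311 | 4 | NULL | 4
382 | 4 | NULL | 4
NULL | 6 | Omar | NULL
NULL | 6 | Raj | NULL
NULL | 9 | Grace | NULL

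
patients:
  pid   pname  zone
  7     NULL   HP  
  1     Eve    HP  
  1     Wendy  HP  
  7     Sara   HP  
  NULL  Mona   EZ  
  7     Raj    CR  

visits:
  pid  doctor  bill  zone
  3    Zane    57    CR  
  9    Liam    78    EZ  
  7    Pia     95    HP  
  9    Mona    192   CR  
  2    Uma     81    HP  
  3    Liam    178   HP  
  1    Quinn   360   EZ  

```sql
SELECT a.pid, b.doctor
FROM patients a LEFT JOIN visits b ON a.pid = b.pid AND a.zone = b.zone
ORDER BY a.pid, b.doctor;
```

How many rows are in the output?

LEFT JOIN keeps every row from `patients`; unmatched rows get NULL for `visits`'s columns.
Matching on a.pid = b.pid AND a.zone = b.zone. A NULL in a compared column never satisfies the condition.
- a (pid=7, zone=HP) pairs with 1 row(s) of b.
- a (pid=1, zone=HP) has no partner → padded with NULL.
- a (pid=1, zone=HP) has no partner → padded with NULL.
- a (pid=7, zone=HP) pairs with 1 row(s) of b.
- a (pid=NULL, zone=EZ) has no partner → padded with NULL.
- a (pid=7, zone=CR) has no partner → padded with NULL.
Total: 2 matched + 4 padded = 6 rows.

6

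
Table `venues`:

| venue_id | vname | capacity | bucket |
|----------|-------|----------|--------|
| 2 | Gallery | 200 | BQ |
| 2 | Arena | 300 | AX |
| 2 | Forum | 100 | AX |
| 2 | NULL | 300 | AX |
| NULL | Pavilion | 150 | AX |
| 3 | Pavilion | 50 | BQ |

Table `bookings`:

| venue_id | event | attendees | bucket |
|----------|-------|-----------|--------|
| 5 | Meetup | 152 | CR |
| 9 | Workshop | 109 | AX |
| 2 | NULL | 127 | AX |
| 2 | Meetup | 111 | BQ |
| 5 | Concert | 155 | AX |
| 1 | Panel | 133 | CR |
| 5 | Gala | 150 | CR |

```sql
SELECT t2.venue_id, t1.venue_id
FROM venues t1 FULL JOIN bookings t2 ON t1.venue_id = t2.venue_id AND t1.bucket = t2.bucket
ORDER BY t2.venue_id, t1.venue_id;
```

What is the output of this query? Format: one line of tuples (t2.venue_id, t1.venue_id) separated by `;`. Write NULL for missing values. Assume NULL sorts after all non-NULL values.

FULL OUTER JOIN keeps every row from both sides; unmatched rows get NULL for the other side's columns.
Matching on t1.venue_id = t2.venue_id AND t1.bucket = t2.bucket. A NULL in a compared column never satisfies the condition.
- venue_id=2, bucket=BQ: 1 matching t2 row(s), so 1 row(s) emitted.
- venue_id=2, bucket=AX: 1 matching t2 row(s), so 1 row(s) emitted.
- venue_id=2, bucket=AX: 1 matching t2 row(s), so 1 row(s) emitted.
- venue_id=2, bucket=AX: 1 matching t2 row(s), so 1 row(s) emitted.
- venue_id=NULL, bucket=AX: no t2 row matches, row kept with t2 columns NULL.
- venue_id=3, bucket=BQ: no t2 row matches, row kept with t2 columns NULL.
- plus 5 unmatched t2 row(s), each kept with NULL t1 columns.

(1, NULL); (2, 2); (2, 2); (2, 2); (2, 2); (5, NULL); (5, NULL); (5, NULL); (9, NULL); (NULL, 3); (NULL, NULL)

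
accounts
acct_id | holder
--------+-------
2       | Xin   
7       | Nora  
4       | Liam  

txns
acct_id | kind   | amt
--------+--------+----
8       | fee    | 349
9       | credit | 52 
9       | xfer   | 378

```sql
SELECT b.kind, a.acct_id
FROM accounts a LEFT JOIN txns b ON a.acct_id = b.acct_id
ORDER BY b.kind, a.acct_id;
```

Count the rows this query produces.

LEFT JOIN keeps every row from `accounts`; unmatched rows get NULL for `txns`'s columns.
Matching on a.acct_id = b.acct_id.
Matched pairs: 0; unmatched a rows kept: 3.
Total: 0 matched + 3 padded = 3 rows.

3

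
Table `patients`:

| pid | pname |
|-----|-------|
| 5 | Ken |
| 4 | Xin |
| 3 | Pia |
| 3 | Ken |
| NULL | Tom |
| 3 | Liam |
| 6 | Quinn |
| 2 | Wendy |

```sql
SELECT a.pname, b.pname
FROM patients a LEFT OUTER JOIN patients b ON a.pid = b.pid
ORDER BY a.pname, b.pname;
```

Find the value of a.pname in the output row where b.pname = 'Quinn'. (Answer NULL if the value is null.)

LEFT JOIN keeps every row from `patients a`; unmatched rows get NULL for `patients b`'s columns.
Matching on a.pid = b.pid. A NULL in a compared column never satisfies the condition.
Matched pairs: 13; unmatched a rows kept: 1.

Quinn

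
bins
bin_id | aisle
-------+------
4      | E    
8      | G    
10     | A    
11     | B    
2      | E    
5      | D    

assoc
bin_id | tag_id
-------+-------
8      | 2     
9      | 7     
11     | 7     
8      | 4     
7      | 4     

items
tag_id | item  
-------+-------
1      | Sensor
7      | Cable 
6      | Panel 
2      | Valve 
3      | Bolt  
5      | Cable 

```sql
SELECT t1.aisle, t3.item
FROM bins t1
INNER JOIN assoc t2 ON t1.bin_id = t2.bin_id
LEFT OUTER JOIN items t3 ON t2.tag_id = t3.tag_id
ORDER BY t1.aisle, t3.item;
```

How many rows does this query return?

3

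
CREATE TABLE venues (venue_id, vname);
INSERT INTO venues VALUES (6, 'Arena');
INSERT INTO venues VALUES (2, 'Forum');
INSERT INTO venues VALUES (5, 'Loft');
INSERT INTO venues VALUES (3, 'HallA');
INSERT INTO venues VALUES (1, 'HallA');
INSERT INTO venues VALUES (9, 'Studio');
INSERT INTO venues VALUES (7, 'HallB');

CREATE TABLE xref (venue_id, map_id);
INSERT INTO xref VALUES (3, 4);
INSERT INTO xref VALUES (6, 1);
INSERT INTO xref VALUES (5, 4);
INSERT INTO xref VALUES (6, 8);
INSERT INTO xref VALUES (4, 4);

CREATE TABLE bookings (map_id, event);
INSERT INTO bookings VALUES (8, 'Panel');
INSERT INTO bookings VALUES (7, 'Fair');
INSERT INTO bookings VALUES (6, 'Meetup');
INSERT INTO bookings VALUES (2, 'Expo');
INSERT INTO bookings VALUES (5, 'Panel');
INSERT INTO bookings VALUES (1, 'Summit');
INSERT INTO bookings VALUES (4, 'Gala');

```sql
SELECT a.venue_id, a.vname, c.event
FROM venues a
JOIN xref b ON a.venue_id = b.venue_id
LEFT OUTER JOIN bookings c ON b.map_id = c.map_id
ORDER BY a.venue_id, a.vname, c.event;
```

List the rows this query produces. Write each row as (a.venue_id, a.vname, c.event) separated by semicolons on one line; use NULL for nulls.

(3, HallA, Gala); (5, Loft, Gala); (6, Arena, Panel); (6, Arena, Summit)

Evaluate left to right. First `venues a INNER JOIN xref b` on venue_id: 4 row(s).
Then LEFT JOIN `bookings c` on map_id: each of those 4 rows is kept; rows whose b.map_id has no match in c get NULL for c's columns.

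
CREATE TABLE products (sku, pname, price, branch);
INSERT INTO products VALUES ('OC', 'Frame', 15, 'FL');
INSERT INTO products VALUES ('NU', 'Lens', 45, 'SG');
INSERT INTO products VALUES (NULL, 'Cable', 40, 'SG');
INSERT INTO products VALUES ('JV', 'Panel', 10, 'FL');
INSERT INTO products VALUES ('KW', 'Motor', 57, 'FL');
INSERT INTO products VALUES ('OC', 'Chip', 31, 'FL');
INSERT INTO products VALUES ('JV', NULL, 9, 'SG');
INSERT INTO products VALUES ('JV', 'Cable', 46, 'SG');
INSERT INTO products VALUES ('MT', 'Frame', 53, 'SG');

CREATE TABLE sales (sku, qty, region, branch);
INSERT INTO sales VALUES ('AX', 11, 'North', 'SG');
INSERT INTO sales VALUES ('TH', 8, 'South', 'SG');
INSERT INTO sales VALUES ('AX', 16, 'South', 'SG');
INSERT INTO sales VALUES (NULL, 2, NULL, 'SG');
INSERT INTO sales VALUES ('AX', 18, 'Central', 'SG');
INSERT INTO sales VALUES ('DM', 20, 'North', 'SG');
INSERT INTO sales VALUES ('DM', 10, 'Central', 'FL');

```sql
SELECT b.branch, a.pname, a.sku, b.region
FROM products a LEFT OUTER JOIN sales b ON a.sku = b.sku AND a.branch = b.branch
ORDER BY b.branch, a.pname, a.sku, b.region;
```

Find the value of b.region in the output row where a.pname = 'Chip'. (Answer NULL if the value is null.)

LEFT JOIN keeps every row from `products`; unmatched rows get NULL for `sales`'s columns.
Matching on a.sku = b.sku AND a.branch = b.branch. A NULL in a compared column never satisfies the condition.
- a (sku=OC, branch=FL) has no partner → padded with NULL.
- a (sku=NU, branch=SG) has no partner → padded with NULL.
- a (sku=NULL, branch=SG) has no partner → padded with NULL.
- a (sku=JV, branch=FL) has no partner → padded with NULL.
- a (sku=KW, branch=FL) has no partner → padded with NULL.
- a (sku=OC, branch=FL) has no partner → padded with NULL.
- a (sku=JV, branch=SG) has no partner → padded with NULL.
- a (sku=JV, branch=SG) has no partner → padded with NULL.
- a (sku=MT, branch=SG) has no partner → padded with NULL.

NULL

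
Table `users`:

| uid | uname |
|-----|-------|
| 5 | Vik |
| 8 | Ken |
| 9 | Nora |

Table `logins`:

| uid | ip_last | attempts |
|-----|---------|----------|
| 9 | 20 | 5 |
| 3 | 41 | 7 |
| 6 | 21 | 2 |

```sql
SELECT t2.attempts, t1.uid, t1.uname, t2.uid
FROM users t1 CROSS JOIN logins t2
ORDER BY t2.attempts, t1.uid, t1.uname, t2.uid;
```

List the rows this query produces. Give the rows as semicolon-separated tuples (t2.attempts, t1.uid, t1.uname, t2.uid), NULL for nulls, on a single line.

CROSS JOIN pairs every row of `users` with every row of `logins`: 3 × 3 = 9 rows.
After projecting and ordering:
t2.attempts | t1.uid | t1.uname | t2.uid
2 | 5 | Vik | 6
2 | 8 | Ken | 6
2 | 9 | Nora | 6
5 | 5 | Vik | 9
5 | 8 | Ken | 9
5 | 9 | Nora | 9
7 | 5 | Vik | 3
7 | 8 | Ken | 3
7 | 9 | Nora | 3

(2, 5, Vik, 6); (2, 8, Ken, 6); (2, 9, Nora, 6); (5, 5, Vik, 9); (5, 8, Ken, 9); (5, 9, Nora, 9); (7, 5, Vik, 3); (7, 8, Ken, 3); (7, 9, Nora, 3)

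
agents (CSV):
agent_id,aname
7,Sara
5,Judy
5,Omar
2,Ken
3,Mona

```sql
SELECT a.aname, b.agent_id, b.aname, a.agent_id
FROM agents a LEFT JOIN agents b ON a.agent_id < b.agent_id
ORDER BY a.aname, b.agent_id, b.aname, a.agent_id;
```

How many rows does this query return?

LEFT JOIN keeps every row from `agents a`; unmatched rows get NULL for `agents b`'s columns.
Matching on a.agent_id < b.agent_id.
- a row (agent_id=7): no match → kept, b columns NULL.
- a row (agent_id=5): matches 1 b row(s) → 1 output row(s).
- a row (agent_id=5): matches 1 b row(s) → 1 output row(s).
- a row (agent_id=2): matches 4 b row(s) → 4 output row(s).
- a row (agent_id=3): matches 3 b row(s) → 3 output row(s).
Total: 9 matched + 1 padded = 10 rows.

10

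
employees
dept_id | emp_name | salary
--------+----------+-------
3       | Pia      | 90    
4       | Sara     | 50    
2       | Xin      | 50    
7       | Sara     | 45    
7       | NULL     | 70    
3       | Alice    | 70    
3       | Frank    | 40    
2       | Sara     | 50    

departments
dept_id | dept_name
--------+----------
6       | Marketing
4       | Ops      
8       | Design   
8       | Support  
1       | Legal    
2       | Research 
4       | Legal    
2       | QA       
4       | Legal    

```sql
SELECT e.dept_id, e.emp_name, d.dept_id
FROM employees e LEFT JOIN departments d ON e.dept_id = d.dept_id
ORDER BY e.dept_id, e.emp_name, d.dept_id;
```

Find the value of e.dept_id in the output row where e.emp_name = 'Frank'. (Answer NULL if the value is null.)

LEFT JOIN keeps every row from `employees`; unmatched rows get NULL for `departments`'s columns.
Matching on e.dept_id = d.dept_id.
- e (dept_id=3) has no partner → padded with NULL.
- e (dept_id=4) pairs with 3 row(s) of d.
- e (dept_id=2) pairs with 2 row(s) of d.
- e (dept_id=7) has no partner → padded with NULL.
- e (dept_id=7) has no partner → padded with NULL.
- e (dept_id=3) has no partner → padded with NULL.
- e (dept_id=3) has no partner → padded with NULL.
- e (dept_id=2) pairs with 2 row(s) of d.

3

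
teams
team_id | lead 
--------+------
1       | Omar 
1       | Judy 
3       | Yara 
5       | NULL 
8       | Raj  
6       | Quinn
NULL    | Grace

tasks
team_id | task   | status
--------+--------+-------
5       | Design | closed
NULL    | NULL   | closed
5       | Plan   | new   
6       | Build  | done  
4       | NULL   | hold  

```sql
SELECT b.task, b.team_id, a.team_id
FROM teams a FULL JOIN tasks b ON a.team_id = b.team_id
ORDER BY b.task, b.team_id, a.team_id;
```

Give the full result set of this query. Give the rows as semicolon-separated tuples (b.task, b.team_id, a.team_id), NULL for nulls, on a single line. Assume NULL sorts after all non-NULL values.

FULL OUTER JOIN keeps every row from both sides; unmatched rows get NULL for the other side's columns.
Matching on a.team_id = b.team_id. A NULL in a compared column never satisfies the condition.
- a[0] team_id=1 → no match; kept with NULLs on the b side.
- a[1] team_id=1 → no match; kept with NULLs on the b side.
- a[2] team_id=3 → no match; kept with NULLs on the b side.
- a[3] team_id=5 → 2 match(es) in b → 2 row(s).
- a[4] team_id=8 → no match; kept with NULLs on the b side.
- a[5] team_id=6 → 1 match(es) in b → 1 row(s).
- a[6] team_id=NULL → no match; kept with NULLs on the b side.
- 2 b row(s) had no a match → kept, a columns NULL.
After projecting and ordering:
b.task | b.team_id | a.team_id
Build | 6 | 6
Design | 5 | 5
Plan | 5 | 5
NULL | 4 | NULL
NULL | NULL | 1
NULL | NULL | 1
NULL | NULL | 3
NULL | NULL | 8
NULL | NULL | NULL
NULL | NULL | NULL

(Build, 6, 6); (Design, 5, 5); (Plan, 5, 5); (NULL, 4, NULL); (NULL, NULL, 1); (NULL, NULL, 1); (NULL, NULL, 3); (NULL, NULL, 8); (NULL, NULL, NULL); (NULL, NULL, NULL)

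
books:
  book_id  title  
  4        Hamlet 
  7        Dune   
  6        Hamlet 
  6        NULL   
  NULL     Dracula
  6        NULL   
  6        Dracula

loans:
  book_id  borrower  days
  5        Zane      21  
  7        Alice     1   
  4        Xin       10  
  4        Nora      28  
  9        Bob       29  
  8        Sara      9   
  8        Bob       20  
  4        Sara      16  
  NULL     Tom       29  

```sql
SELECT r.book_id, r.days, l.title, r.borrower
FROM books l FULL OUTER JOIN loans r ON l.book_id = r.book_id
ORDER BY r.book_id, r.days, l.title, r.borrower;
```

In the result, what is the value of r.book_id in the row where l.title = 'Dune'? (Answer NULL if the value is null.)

7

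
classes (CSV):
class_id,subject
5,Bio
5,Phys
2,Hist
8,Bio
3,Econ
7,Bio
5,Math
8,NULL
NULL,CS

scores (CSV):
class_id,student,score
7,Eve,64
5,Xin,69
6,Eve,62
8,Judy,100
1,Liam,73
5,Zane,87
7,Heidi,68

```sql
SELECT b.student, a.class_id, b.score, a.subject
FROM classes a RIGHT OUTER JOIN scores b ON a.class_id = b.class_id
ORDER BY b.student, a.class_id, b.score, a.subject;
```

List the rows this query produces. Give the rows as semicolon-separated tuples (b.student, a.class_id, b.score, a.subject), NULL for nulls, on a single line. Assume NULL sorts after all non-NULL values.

RIGHT JOIN keeps every row from `scores`; unmatched rows get NULL for `classes`'s columns.
Matching on a.class_id = b.class_id. A NULL in a compared column never satisfies the condition.
Matched pairs: 10; unmatched b rows kept: 2.

(Eve, 7, 64, Bio); (Eve, NULL, 62, NULL); (Heidi, 7, 68, Bio); (Judy, 8, 100, Bio); (Judy, 8, 100, NULL); (Liam, NULL, 73, NULL); (Xin, 5, 69, Bio); (Xin, 5, 69, Math); (Xin, 5, 69, Phys); (Zane, 5, 87, Bio); (Zane, 5, 87, Math); (Zane, 5, 87, Phys)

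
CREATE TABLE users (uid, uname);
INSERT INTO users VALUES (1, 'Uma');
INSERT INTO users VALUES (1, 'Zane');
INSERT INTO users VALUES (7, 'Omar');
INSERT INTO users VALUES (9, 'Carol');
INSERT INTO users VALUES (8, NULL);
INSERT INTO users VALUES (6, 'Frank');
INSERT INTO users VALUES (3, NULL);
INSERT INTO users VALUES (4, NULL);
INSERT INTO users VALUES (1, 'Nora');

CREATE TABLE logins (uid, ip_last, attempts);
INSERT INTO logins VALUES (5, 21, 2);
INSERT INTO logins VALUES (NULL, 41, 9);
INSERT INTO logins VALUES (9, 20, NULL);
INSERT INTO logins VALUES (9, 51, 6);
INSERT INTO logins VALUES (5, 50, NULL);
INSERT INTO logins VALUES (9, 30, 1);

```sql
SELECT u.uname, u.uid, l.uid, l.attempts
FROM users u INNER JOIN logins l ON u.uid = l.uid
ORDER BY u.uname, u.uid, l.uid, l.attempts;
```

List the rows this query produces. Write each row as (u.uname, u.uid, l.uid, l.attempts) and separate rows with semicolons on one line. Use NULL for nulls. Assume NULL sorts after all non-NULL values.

(Carol, 9, 9, 1); (Carol, 9, 9, 6); (Carol, 9, 9, NULL)

INNER JOIN keeps only pairs where the ON condition holds.
Matching on u.uid = l.uid. A NULL in a compared column never satisfies the condition.
- u (uid=1) has no partner → excluded.
- u (uid=1) has no partner → excluded.
- u (uid=7) has no partner → excluded.
- u (uid=9) pairs with 3 row(s) of l.
- u (uid=8) has no partner → excluded.
- u (uid=6) has no partner → excluded.
- u (uid=3) has no partner → excluded.
- u (uid=4) has no partner → excluded.
- u (uid=1) has no partner → excluded.
After projecting and ordering:
u.uname | u.uid | l.uid | l.attempts
Carol | 9 | 9 | 1
Carol | 9 | 9 | 6
Carol | 9 | 9 | NULL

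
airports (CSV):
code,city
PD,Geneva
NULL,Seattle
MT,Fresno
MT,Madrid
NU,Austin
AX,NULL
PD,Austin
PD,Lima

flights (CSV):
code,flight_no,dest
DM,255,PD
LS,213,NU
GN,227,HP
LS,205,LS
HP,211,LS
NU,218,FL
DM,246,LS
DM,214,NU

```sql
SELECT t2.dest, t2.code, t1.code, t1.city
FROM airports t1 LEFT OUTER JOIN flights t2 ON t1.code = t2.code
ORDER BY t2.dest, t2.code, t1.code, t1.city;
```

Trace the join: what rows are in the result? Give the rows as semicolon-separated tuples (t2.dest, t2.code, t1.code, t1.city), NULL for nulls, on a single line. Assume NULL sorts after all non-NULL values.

LEFT JOIN keeps every row from `airports`; unmatched rows get NULL for `flights`'s columns.
Matching on t1.code = t2.code. A NULL in a compared column never satisfies the condition.
- t1[0] code=PD → no match; kept with NULLs on the t2 side.
- t1[1] code=NULL → no match; kept with NULLs on the t2 side.
- t1[2] code=MT → no match; kept with NULLs on the t2 side.
- t1[3] code=MT → no match; kept with NULLs on the t2 side.
- t1[4] code=NU → 1 match(es) in t2 → 1 row(s).
- t1[5] code=AX → no match; kept with NULLs on the t2 side.
- t1[6] code=PD → no match; kept with NULLs on the t2 side.
- t1[7] code=PD → no match; kept with NULLs on the t2 side.
After projecting and ordering:
t2.dest | t2.code | t1.code | t1.city
FL | NU | NU | Austin
NULL | NULL | AX | NULL
NULL | NULL | MT | Fresno
NULL | NULL | MT | Madrid
NULL | NULL | PD | Austin
NULL | NULL | PD | Geneva
NULL | NULL | PD | Lima
NULL | NULL | NULL | Seattle

(FL, NU, NU, Austin); (NULL, NULL, AX, NULL); (NULL, NULL, MT, Fresno); (NULL, NULL, MT, Madrid); (NULL, NULL, PD, Austin); (NULL, NULL, PD, Geneva); (NULL, NULL, PD, Lima); (NULL, NULL, NULL, Seattle)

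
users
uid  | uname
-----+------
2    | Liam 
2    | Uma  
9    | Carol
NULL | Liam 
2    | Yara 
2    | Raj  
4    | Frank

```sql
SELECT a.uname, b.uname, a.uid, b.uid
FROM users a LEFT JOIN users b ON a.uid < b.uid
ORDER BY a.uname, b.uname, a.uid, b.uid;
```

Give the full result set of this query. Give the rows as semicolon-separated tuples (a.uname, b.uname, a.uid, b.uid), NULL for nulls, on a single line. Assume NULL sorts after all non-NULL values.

LEFT JOIN keeps every row from `users a`; unmatched rows get NULL for `users b`'s columns.
Matching on a.uid < b.uid. A NULL in a compared column never satisfies the condition.
- a (uid=2) pairs with 2 row(s) of b.
- a (uid=2) pairs with 2 row(s) of b.
- a (uid=9) has no partner → padded with NULL.
- a (uid=NULL) has no partner → padded with NULL.
- a (uid=2) pairs with 2 row(s) of b.
- a (uid=2) pairs with 2 row(s) of b.
- a (uid=4) pairs with 1 row(s) of b.

(Carol, NULL, 9, NULL); (Frank, Carol, 4, 9); (Liam, Carol, 2, 9); (Liam, Frank, 2, 4); (Liam, NULL, NULL, NULL); (Raj, Carol, 2, 9); (Raj, Frank, 2, 4); (Uma, Carol, 2, 9); (Uma, Frank, 2, 4); (Yara, Carol, 2, 9); (Yara, Frank, 2, 4)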